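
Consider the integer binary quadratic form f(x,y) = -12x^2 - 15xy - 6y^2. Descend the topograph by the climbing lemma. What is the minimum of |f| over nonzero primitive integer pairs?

translate: b→-9 (≡15 mod 24), so (12,15,6)→(12,-9,3)
flip: (12,-9,3)→(3,9,12)
translate: b→3 (≡9 mod 6), so (3,9,12)→(3,3,6)
reduced (well bottom): (3,3,6) with a≤c, −a<b≤a
well minimum |f| = |-3| = 3 (negative-definite)

3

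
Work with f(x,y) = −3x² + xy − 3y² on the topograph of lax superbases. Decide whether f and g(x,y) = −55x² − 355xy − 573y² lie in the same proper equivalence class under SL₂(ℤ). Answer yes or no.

D₁ = -35, D₂ = -35
f is negative-definite; reduce −f:
−f: flip: (3,-1,3)→(3,1,3)
−f: reduced (well bottom): (3,1,3) with a≤c, −a<b≤a
flip sign back: reduced form of f is (-3,-1,-3)
g is negative-definite; reduce −g:
−g: translate: b→25 (≡355 mod 110), so (55,355,573)→(55,25,3)
−g: flip: (55,25,3)→(3,-25,55)
−g: translate: b→-1 (≡-25 mod 6), so (3,-25,55)→(3,-1,3)
−g: flip: (3,-1,3)→(3,1,3)
−g: reduced (well bottom): (3,1,3) with a≤c, −a<b≤a
flip sign back: reduced form of g is (-3,-1,-3)
reduced forms (-3, -1, -3) vs (-3, -1, -3) ⇒ equivalent

yes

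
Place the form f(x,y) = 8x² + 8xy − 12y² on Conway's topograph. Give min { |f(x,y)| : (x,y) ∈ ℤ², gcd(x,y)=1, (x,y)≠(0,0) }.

river: ρ → (-12,16,4)
river: ρ → (4,16,-12)
river: ρ → (-12,8,8)
river: ρ → (8,8,-12)
closes: descent 0, river 4
min |a| on river = 4

4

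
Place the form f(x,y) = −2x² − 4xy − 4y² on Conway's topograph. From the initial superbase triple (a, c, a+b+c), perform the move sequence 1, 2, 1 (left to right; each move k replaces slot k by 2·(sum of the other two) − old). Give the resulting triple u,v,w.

start (-2,-4,-10) = (f(1,0),f(0,1),f(1,1))
replace slot 1: 2·((-4)+(-10)) − (-2) = -26 → (-26,-4,-10)
replace slot 2: 2·((-26)+(-10)) − (-4) = -68 → (-26,-68,-10)
replace slot 1: 2·((-68)+(-10)) − (-26) = -130 → (-130,-68,-10)

-130,-68,-10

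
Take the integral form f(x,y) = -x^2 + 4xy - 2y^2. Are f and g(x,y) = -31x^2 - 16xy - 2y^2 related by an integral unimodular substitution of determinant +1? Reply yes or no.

D₁ = 8, D₂ = 8
river cycle of f (length 2): (1, 2, -1), (-1, 2, 1)
river cycle of g (length 2): (1, 2, -1), (-1, 2, 1)
cycles coincide ⇒ equivalent

yes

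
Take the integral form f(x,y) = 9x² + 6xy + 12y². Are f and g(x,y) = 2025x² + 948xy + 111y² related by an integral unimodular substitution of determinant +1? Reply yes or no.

D₁ = -396, D₂ = -396
f: reduced (well bottom): (9,6,12) with a≤c, −a<b≤a
g: flip: (2025,948,111)→(111,-948,2025)
g: translate: b→-60 (≡-948 mod 222), so (111,-948,2025)→(111,-60,9)
g: flip: (111,-60,9)→(9,60,111)
g: translate: b→6 (≡60 mod 18), so (9,60,111)→(9,6,12)
g: reduced (well bottom): (9,6,12) with a≤c, −a<b≤a
reduced forms (9, 6, 12) vs (9, 6, 12) ⇒ equivalent

yes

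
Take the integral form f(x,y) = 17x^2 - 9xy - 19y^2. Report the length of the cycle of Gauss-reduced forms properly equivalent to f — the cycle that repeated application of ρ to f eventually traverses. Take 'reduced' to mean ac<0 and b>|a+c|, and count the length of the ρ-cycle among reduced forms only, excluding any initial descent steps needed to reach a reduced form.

D = 1373, ⌊√D⌋ = 37
descent: ρ → (-19,9,17)  [lands on river]
river: ρ → (17,25,-11)
river: ρ → (-11,19,23)
river: ρ → (23,27,-7)
river: ρ → (-7,29,19)
river: ρ → (19,9,-17)
river: ρ → (-17,25,11)
river: ρ → (11,19,-23)
river: ρ → (-23,27,7)
river: ρ → (7,29,-19)
ρ-cycle length = 10 (tail of 1 descent step not counted)

10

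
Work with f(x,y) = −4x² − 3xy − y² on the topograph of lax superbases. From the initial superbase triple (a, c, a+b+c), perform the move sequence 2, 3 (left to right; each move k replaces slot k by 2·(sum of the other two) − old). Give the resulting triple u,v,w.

start (-4,-1,-8) = (f(1,0),f(0,1),f(1,1))
replace slot 2: 2·((-4)+(-8)) − (-1) = -23 → (-4,-23,-8)
replace slot 3: 2·((-4)+(-23)) − (-8) = -46 → (-4,-23,-46)

-4,-23,-46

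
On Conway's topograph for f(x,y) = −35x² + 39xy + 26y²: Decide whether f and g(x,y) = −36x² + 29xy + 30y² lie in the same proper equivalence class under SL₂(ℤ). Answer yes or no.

D₁ = 5161, D₂ = 5161
river cycle of f (length 122): (26, 65, -9), (-9, 61, 40), (40, 19, -30), (-30, 41, 29), (29, 17, -42), (-42, 67, 4), (4, 69, -25), (-25, 31, 42), (42, 53, -14), (-14, 59, 30), … (112 more)
river cycle of g (length 122): (30, 31, -35), (-35, 39, 26), (26, 65, -9), (-9, 61, 40), (40, 19, -30), (-30, 41, 29), (29, 17, -42), (-42, 67, 4), (4, 69, -25), (-25, 31, 42), … (112 more)
cycles coincide ⇒ equivalent

yes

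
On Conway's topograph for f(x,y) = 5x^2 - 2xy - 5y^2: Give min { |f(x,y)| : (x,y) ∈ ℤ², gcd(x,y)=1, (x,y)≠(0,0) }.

descent: ρ → (-5,2,5)  [lands on river]
river: ρ → (5,8,-2)
river: ρ → (-2,8,5)
river: ρ → (5,2,-5)
river: ρ → (-5,8,2)
river: ρ → (2,8,-5)
closes: descent 1, river 6
min |a| on river = 2

2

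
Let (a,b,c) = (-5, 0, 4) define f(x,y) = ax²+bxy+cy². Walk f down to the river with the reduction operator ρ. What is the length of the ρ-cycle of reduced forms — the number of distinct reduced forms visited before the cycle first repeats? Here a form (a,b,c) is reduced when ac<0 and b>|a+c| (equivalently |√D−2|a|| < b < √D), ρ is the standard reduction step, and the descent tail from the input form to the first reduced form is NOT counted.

D = 80, ⌊√D⌋ = 8
descent: ρ → (4,8,-1)  [lands on river]
river: ρ → (-1,8,4)
ρ-cycle length = 2 (tail of 1 descent step not counted)

2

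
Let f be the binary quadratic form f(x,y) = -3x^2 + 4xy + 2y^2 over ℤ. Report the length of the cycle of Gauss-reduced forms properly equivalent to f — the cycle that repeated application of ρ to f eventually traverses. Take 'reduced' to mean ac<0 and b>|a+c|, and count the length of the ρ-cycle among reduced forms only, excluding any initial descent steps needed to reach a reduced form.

D = 40, ⌊√D⌋ = 6
river: ρ → (2,4,-3)
river: ρ → (-3,2,3)
river: ρ → (3,4,-2)
river: ρ → (-2,4,3)
river: ρ → (3,2,-3)
river: ρ → (-3,4,2)
ρ-cycle length = 6 (tail of 0 descent steps not counted)

6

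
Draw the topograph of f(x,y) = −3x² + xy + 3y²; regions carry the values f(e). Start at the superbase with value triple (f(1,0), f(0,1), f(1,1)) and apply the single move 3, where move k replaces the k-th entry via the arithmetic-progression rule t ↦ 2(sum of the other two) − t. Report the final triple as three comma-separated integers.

start (-3,3,1) = (f(1,0),f(0,1),f(1,1))
replace slot 3: 2·((-3)+3) − 1 = -1 → (-3,3,-1)

-3,3,-1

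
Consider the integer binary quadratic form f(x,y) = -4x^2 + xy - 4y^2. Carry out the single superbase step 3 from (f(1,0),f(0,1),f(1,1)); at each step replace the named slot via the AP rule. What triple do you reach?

start (-4,-4,-7) = (f(1,0),f(0,1),f(1,1))
replace slot 3: 2·((-4)+(-4)) − (-7) = -9 → (-4,-4,-9)

-4,-4,-9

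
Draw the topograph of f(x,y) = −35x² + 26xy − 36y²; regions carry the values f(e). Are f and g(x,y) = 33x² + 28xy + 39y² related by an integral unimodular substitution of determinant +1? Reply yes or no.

D₁ = -4364, D₂ = -4364
f is negative-definite; reduce −f:
−f: reduced (well bottom): (35,-26,36) with a≤c, −a<b≤a
flip sign back: reduced form of f is (-35,26,-36)
g: reduced (well bottom): (33,28,39) with a≤c, −a<b≤a
reduced forms (-35, 26, -36) vs (33, 28, 39) ⇒ inequivalent

no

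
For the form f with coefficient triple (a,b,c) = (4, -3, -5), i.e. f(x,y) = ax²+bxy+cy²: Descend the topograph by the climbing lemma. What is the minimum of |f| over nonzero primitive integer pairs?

descent: ρ → (-5,3,4)  [lands on river]
river: ρ → (4,5,-4)
river: ρ → (-4,3,5)
river: ρ → (5,7,-2)
river: ρ → (-2,9,1)
river: ρ → (1,9,-2)
river: ρ → (-2,7,5)
river: ρ → (5,3,-4)
river: ρ → (-4,5,4)
river: ρ → (4,3,-5)
river: ρ → (-5,7,2)
river: ρ → (2,9,-1)
river: ρ → (-1,9,2)
river: ρ → (2,7,-5)
closes: descent 1, river 14
min |a| on river = 1

1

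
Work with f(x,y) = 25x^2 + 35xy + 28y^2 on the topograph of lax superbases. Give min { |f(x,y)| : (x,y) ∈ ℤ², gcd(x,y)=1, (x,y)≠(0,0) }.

translate: b→-15 (≡35 mod 50), so (25,35,28)→(25,-15,18)
flip: (25,-15,18)→(18,15,25)
reduced (well bottom): (18,15,25) with a≤c, −a<b≤a
well minimum = a = 18

18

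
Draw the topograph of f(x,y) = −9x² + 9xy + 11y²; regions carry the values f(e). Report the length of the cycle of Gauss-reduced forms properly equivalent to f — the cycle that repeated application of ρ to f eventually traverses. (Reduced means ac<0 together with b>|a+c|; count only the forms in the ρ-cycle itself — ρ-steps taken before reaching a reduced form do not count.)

D = 477, ⌊√D⌋ = 21
river: ρ → (11,13,-7)
river: ρ → (-7,15,9)
river: ρ → (9,21,-1)
river: ρ → (-1,21,9)
river: ρ → (9,15,-7)
river: ρ → (-7,13,11)
river: ρ → (11,9,-9)
river: ρ → (-9,9,11)
ρ-cycle length = 8 (tail of 0 descent steps not counted)

8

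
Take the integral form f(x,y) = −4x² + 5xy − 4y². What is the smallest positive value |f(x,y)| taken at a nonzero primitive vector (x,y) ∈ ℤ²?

translate: b→3 (≡-5 mod 8), so (4,-5,4)→(4,3,3)
flip: (4,3,3)→(3,-3,4)
translate: b→3 (≡-3 mod 6), so (3,-3,4)→(3,3,4)
reduced (well bottom): (3,3,4) with a≤c, −a<b≤a
well minimum |f| = |-3| = 3 (negative-definite)

3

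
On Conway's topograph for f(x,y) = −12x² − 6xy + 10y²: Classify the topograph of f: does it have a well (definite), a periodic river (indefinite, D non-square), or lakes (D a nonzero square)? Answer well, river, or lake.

D = b²−4ac = (-6)² − 4·(-12)·10 = 516
D > 0 non-square ⇒ indefinite ⇒ periodic river

river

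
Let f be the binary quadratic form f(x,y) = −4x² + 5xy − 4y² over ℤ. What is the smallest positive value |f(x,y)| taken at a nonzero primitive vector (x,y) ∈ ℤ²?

translate: b→3 (≡-5 mod 8), so (4,-5,4)→(4,3,3)
flip: (4,3,3)→(3,-3,4)
translate: b→3 (≡-3 mod 6), so (3,-3,4)→(3,3,4)
reduced (well bottom): (3,3,4) with a≤c, −a<b≤a
well minimum |f| = |-3| = 3 (negative-definite)

3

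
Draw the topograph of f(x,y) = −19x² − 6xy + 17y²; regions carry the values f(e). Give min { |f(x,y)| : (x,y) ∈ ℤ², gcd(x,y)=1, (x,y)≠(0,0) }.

descent: ρ → (17,6,-19)  [lands on river]
river: ρ → (-19,32,4)
river: ρ → (4,32,-19)
river: ρ → (-19,6,17)
river: ρ → (17,28,-8)
river: ρ → (-8,36,1)
river: ρ → (1,36,-8)
river: ρ → (-8,28,17)
closes: descent 1, river 8
min |a| on river = 1

1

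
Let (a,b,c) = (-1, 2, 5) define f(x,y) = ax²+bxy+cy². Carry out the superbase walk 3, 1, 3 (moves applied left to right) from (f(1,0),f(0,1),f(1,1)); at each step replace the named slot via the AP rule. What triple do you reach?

start (-1,5,6) = (f(1,0),f(0,1),f(1,1))
replace slot 3: 2·((-1)+5) − 6 = 2 → (-1,5,2)
replace slot 1: 2·(5+2) − (-1) = 15 → (15,5,2)
replace slot 3: 2·(15+5) − 2 = 38 → (15,5,38)

15,5,38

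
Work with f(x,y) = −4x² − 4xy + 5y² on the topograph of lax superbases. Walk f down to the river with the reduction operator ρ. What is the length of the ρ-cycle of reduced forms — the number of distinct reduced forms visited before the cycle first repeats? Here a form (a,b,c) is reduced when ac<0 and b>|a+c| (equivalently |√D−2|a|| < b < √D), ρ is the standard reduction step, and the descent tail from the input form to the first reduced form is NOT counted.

D = 96, ⌊√D⌋ = 9
descent: ρ → (5,4,-4)  [lands on river]
river: ρ → (-4,4,5)
river: ρ → (5,6,-3)
river: ρ → (-3,6,5)
ρ-cycle length = 4 (tail of 1 descent step not counted)

4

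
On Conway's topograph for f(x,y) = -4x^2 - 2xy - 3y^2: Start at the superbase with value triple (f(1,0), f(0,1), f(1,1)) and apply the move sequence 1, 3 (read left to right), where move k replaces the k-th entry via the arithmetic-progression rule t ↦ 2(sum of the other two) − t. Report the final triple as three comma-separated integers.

start (-4,-3,-9) = (f(1,0),f(0,1),f(1,1))
replace slot 1: 2·((-3)+(-9)) − (-4) = -20 → (-20,-3,-9)
replace slot 3: 2·((-20)+(-3)) − (-9) = -37 → (-20,-3,-37)

-20,-3,-37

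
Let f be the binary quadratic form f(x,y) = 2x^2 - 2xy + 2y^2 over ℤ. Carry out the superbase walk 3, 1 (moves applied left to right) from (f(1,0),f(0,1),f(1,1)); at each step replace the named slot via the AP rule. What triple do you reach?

start (2,2,2) = (f(1,0),f(0,1),f(1,1))
replace slot 3: 2·(2+2) − 2 = 6 → (2,2,6)
replace slot 1: 2·(2+6) − 2 = 14 → (14,2,6)

14,2,6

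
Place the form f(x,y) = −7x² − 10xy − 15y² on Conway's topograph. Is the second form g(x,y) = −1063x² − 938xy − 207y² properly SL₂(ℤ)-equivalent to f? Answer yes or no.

D₁ = -320, D₂ = -320
f is negative-definite; reduce −f:
−f: translate: b→-4 (≡10 mod 14), so (7,10,15)→(7,-4,12)
−f: reduced (well bottom): (7,-4,12) with a≤c, −a<b≤a
flip sign back: reduced form of f is (-7,4,-12)
g is negative-definite; reduce −g:
−g: flip: (1063,938,207)→(207,-938,1063)
−g: translate: b→-110 (≡-938 mod 414), so (207,-938,1063)→(207,-110,15)
−g: flip: (207,-110,15)→(15,110,207)
−g: translate: b→-10 (≡110 mod 30), so (15,110,207)→(15,-10,7)
−g: flip: (15,-10,7)→(7,10,15)
−g: translate: b→-4 (≡10 mod 14), so (7,10,15)→(7,-4,12)
−g: reduced (well bottom): (7,-4,12) with a≤c, −a<b≤a
flip sign back: reduced form of g is (-7,4,-12)
reduced forms (-7, 4, -12) vs (-7, 4, -12) ⇒ equivalent

yes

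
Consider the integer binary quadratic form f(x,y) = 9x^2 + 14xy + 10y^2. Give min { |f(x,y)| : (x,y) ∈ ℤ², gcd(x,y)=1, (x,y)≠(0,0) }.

translate: b→-4 (≡14 mod 18), so (9,14,10)→(9,-4,5)
flip: (9,-4,5)→(5,4,9)
reduced (well bottom): (5,4,9) with a≤c, −a<b≤a
well minimum = a = 5

5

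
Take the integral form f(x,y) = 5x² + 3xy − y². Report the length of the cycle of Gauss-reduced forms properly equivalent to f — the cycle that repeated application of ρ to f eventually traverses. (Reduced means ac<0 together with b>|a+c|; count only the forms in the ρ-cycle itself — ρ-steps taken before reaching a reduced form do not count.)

D = 29, ⌊√D⌋ = 5
descent: ρ → (-1,5,1)  [lands on river]
river: ρ → (1,5,-1)
ρ-cycle length = 2 (tail of 1 descent step not counted)

2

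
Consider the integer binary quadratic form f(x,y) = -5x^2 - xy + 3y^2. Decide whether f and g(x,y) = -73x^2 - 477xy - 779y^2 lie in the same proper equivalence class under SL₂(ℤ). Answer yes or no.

D₁ = 61, D₂ = 61
river cycle of f (length 6): (3, 7, -1), (-1, 7, 3), (3, 5, -3), (-3, 7, 1), (1, 7, -3), (-3, 5, 3)
river cycle of g (length 6): (3, 7, -1), (-1, 7, 3), (3, 5, -3), (-3, 7, 1), (1, 7, -3), (-3, 5, 3)
cycles coincide ⇒ equivalent

yes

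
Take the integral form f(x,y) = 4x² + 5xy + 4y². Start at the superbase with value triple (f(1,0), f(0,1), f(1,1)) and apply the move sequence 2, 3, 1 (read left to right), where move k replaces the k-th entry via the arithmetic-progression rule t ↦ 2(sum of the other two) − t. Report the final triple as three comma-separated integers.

start (4,4,13) = (f(1,0),f(0,1),f(1,1))
replace slot 2: 2·(4+13) − 4 = 30 → (4,30,13)
replace slot 3: 2·(4+30) − 13 = 55 → (4,30,55)
replace slot 1: 2·(30+55) − 4 = 166 → (166,30,55)

166,30,55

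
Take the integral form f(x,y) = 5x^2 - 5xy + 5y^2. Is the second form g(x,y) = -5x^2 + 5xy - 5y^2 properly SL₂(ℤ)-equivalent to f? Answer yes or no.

D₁ = -75, D₂ = -75
f: translate: b→5 (≡-5 mod 10), so (5,-5,5)→(5,5,5)
f: reduced (well bottom): (5,5,5) with a≤c, −a<b≤a
g is negative-definite; reduce −g:
−g: translate: b→5 (≡-5 mod 10), so (5,-5,5)→(5,5,5)
−g: reduced (well bottom): (5,5,5) with a≤c, −a<b≤a
flip sign back: reduced form of g is (-5,-5,-5)
reduced forms (5, 5, 5) vs (-5, -5, -5) ⇒ inequivalent

no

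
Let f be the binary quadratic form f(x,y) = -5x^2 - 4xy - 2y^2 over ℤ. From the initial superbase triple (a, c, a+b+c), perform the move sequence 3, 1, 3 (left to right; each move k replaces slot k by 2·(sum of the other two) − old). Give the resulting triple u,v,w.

start (-5,-2,-11) = (f(1,0),f(0,1),f(1,1))
replace slot 3: 2·((-5)+(-2)) − (-11) = -3 → (-5,-2,-3)
replace slot 1: 2·((-2)+(-3)) − (-5) = -5 → (-5,-2,-3)
replace slot 3: 2·((-5)+(-2)) − (-3) = -11 → (-5,-2,-11)

-5,-2,-11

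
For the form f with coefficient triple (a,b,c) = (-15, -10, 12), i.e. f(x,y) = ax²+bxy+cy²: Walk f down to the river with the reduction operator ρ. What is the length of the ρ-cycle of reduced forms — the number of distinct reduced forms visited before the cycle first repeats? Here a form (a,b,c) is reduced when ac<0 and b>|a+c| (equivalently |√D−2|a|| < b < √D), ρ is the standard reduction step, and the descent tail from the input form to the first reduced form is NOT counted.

D = 820, ⌊√D⌋ = 28
descent: ρ → (12,10,-15)  [lands on river]
river: ρ → (-15,20,7)
river: ρ → (7,22,-12)
river: ρ → (-12,26,3)
river: ρ → (3,28,-3)
river: ρ → (-3,26,12)
river: ρ → (12,22,-7)
river: ρ → (-7,20,15)
river: ρ → (15,10,-12)
river: ρ → (-12,14,13)
river: ρ → (13,12,-13)
river: ρ → (-13,14,12)
ρ-cycle length = 12 (tail of 1 descent step not counted)

12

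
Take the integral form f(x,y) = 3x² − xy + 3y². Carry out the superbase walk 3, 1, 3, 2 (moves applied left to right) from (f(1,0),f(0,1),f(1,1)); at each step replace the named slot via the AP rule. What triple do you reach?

start (3,3,5) = (f(1,0),f(0,1),f(1,1))
replace slot 3: 2·(3+3) − 5 = 7 → (3,3,7)
replace slot 1: 2·(3+7) − 3 = 17 → (17,3,7)
replace slot 3: 2·(17+3) − 7 = 33 → (17,3,33)
replace slot 2: 2·(17+33) − 3 = 97 → (17,97,33)

17,97,33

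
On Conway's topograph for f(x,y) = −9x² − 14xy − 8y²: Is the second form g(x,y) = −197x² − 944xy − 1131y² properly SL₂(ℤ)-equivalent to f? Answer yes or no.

D₁ = -92, D₂ = -92
f is negative-definite; reduce −f:
−f: translate: b→-4 (≡14 mod 18), so (9,14,8)→(9,-4,3)
−f: flip: (9,-4,3)→(3,4,9)
−f: translate: b→-2 (≡4 mod 6), so (3,4,9)→(3,-2,8)
−f: reduced (well bottom): (3,-2,8) with a≤c, −a<b≤a
flip sign back: reduced form of f is (-3,2,-8)
g is negative-definite; reduce −g:
−g: translate: b→156 (≡944 mod 394), so (197,944,1131)→(197,156,31)
−g: flip: (197,156,31)→(31,-156,197)
−g: translate: b→30 (≡-156 mod 62), so (31,-156,197)→(31,30,8)
−g: flip: (31,30,8)→(8,-30,31)
−g: translate: b→2 (≡-30 mod 16), so (8,-30,31)→(8,2,3)
−g: flip: (8,2,3)→(3,-2,8)
−g: reduced (well bottom): (3,-2,8) with a≤c, −a<b≤a
flip sign back: reduced form of g is (-3,2,-8)
reduced forms (-3, 2, -8) vs (-3, 2, -8) ⇒ equivalent

yes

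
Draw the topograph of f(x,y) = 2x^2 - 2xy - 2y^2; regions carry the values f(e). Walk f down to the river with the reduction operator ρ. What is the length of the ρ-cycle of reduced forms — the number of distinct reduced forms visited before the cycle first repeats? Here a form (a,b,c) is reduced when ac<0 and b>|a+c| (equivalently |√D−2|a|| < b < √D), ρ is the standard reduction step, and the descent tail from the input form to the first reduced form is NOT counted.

D = 20, ⌊√D⌋ = 4
descent: ρ → (-2,2,2)  [lands on river]
river: ρ → (2,2,-2)
ρ-cycle length = 2 (tail of 1 descent step not counted)

2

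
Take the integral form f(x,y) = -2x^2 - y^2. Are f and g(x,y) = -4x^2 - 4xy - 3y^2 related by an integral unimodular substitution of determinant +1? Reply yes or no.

D₁ = -8, D₂ = -32
discriminants differ ⇒ not SL₂(ℤ)-equivalent

no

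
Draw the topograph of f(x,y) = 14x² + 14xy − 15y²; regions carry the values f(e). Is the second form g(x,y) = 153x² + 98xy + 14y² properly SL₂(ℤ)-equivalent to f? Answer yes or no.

D₁ = 1036, D₂ = 1036
river cycle of f (length 18): (-15, 16, 13), (13, 10, -18), (-18, 26, 5), (5, 24, -23), (-23, 22, 6), (6, 26, -15), (-15, 4, 17), (17, 30, -2), (-2, 30, 17), (17, 4, -15), … (8 more)
river cycle of g (length 18): (14, 14, -15), (-15, 16, 13), (13, 10, -18), (-18, 26, 5), (5, 24, -23), (-23, 22, 6), (6, 26, -15), (-15, 4, 17), (17, 30, -2), (-2, 30, 17), … (8 more)
cycles coincide ⇒ equivalent

yes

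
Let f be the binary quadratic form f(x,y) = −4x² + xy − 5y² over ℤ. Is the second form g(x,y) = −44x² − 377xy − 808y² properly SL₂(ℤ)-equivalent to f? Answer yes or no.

D₁ = -79, D₂ = -79
f is negative-definite; reduce −f:
−f: reduced (well bottom): (4,-1,5) with a≤c, −a<b≤a
flip sign back: reduced form of f is (-4,1,-5)
g is negative-definite; reduce −g:
−g: translate: b→25 (≡377 mod 88), so (44,377,808)→(44,25,4)
−g: flip: (44,25,4)→(4,-25,44)
−g: translate: b→-1 (≡-25 mod 8), so (4,-25,44)→(4,-1,5)
−g: reduced (well bottom): (4,-1,5) with a≤c, −a<b≤a
flip sign back: reduced form of g is (-4,1,-5)
reduced forms (-4, 1, -5) vs (-4, 1, -5) ⇒ equivalent

yes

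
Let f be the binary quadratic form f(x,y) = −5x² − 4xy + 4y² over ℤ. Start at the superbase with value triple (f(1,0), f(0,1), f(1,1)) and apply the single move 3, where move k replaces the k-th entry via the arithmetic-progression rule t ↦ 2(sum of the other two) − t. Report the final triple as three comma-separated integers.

start (-5,4,-5) = (f(1,0),f(0,1),f(1,1))
replace slot 3: 2·((-5)+4) − (-5) = 3 → (-5,4,3)

-5,4,3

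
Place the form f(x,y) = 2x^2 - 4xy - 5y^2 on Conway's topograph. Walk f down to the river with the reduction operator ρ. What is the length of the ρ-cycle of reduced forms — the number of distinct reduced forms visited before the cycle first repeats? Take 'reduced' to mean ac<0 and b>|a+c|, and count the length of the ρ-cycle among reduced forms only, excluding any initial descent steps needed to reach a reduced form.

D = 56, ⌊√D⌋ = 7
descent: ρ → (-5,4,2)  [lands on river]
river: ρ → (2,4,-5)
river: ρ → (-5,6,1)
river: ρ → (1,6,-5)
ρ-cycle length = 4 (tail of 1 descent step not counted)

4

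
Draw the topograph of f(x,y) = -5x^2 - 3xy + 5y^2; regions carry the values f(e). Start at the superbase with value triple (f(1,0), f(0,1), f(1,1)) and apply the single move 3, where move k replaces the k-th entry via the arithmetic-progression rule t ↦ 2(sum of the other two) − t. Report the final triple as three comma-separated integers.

start (-5,5,-3) = (f(1,0),f(0,1),f(1,1))
replace slot 3: 2·((-5)+5) − (-3) = 3 → (-5,5,3)

-5,5,3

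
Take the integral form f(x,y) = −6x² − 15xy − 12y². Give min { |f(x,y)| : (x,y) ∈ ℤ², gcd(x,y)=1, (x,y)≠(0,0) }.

translate: b→3 (≡15 mod 12), so (6,15,12)→(6,3,3)
flip: (6,3,3)→(3,-3,6)
translate: b→3 (≡-3 mod 6), so (3,-3,6)→(3,3,6)
reduced (well bottom): (3,3,6) with a≤c, −a<b≤a
well minimum |f| = |-3| = 3 (negative-definite)

3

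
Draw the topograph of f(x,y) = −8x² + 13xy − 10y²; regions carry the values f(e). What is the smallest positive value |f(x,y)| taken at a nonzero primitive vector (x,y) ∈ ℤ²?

translate: b→3 (≡-13 mod 16), so (8,-13,10)→(8,3,5)
flip: (8,3,5)→(5,-3,8)
reduced (well bottom): (5,-3,8) with a≤c, −a<b≤a
well minimum |f| = |-5| = 5 (negative-definite)

5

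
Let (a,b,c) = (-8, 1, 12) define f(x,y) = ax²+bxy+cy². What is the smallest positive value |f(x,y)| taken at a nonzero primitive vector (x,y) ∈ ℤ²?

descent: ρ → (12,-1,-8)
descent: ρ → (-8,17,3)  [lands on river]
river: ρ → (3,19,-2)
river: ρ → (-2,17,12)
river: ρ → (12,7,-7)
river: ρ → (-7,7,12)
river: ρ → (12,17,-2)
river: ρ → (-2,19,3)
river: ρ → (3,17,-8)
river: ρ → (-8,15,5)
river: ρ → (5,15,-8)
closes: descent 2, river 10
min |a| on river = 2

2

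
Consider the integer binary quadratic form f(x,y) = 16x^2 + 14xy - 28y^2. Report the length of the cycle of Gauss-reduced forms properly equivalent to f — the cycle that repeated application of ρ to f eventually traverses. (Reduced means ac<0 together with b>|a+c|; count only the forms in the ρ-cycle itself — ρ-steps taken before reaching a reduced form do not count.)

D = 1988, ⌊√D⌋ = 44
river: ρ → (-28,42,2)
river: ρ → (2,42,-28)
river: ρ → (-28,14,16)
river: ρ → (16,18,-26)
river: ρ → (-26,34,8)
river: ρ → (8,30,-34)
river: ρ → (-34,38,4)
river: ρ → (4,42,-14)
river: ρ → (-14,42,4)
river: ρ → (4,38,-34)
river: ρ → (-34,30,8)
river: ρ → (8,34,-26)
river: ρ → (-26,18,16)
river: ρ → (16,14,-28)
ρ-cycle length = 14 (tail of 0 descent steps not counted)

14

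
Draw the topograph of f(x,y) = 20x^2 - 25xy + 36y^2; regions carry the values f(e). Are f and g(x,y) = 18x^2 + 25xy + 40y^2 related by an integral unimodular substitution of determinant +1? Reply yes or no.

D₁ = -2255, D₂ = -2255
f: translate: b→15 (≡-25 mod 40), so (20,-25,36)→(20,15,31)
f: reduced (well bottom): (20,15,31) with a≤c, −a<b≤a
g: translate: b→-11 (≡25 mod 36), so (18,25,40)→(18,-11,33)
g: reduced (well bottom): (18,-11,33) with a≤c, −a<b≤a
reduced forms (20, 15, 31) vs (18, -11, 33) ⇒ inequivalent

no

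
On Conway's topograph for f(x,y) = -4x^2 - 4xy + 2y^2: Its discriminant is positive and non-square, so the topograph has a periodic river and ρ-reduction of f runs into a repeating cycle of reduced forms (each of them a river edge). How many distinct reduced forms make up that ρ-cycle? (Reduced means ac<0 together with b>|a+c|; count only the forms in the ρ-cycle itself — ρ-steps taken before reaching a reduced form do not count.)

D = 48, ⌊√D⌋ = 6
descent: ρ → (2,4,-4)  [lands on river]
river: ρ → (-4,4,2)
ρ-cycle length = 2 (tail of 1 descent step not counted)

2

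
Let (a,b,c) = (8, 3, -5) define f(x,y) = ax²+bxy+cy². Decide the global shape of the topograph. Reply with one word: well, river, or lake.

D = b²−4ac = 3² − 4·8·(-5) = 169
D = 13² is a perfect square ⇒ form factors over ℤ ⇒ lakes

lake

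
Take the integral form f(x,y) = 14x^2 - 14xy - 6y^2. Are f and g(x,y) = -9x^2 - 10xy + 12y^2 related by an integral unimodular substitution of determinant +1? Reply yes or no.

D₁ = 532, D₂ = 532
river cycle of f (length 4): (-6, 14, 14), (14, 14, -6), (-6, 22, 2), (2, 22, -6)
river cycle of g (length 16): (12, 10, -9), (-9, 8, 13), (13, 18, -4), (-4, 22, 3), (3, 20, -11), (-11, 2, 12), (12, 22, -1), (-1, 22, 12), (12, 2, -11), (-11, 20, 3), … (6 more)
cycles differ ⇒ inequivalent

no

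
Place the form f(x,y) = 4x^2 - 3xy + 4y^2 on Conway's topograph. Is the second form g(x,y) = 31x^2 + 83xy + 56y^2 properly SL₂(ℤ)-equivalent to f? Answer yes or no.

D₁ = -55, D₂ = -55
f: flip: (4,-3,4)→(4,3,4)
f: reduced (well bottom): (4,3,4) with a≤c, −a<b≤a
g: translate: b→21 (≡83 mod 62), so (31,83,56)→(31,21,4)
g: flip: (31,21,4)→(4,-21,31)
g: translate: b→3 (≡-21 mod 8), so (4,-21,31)→(4,3,4)
g: reduced (well bottom): (4,3,4) with a≤c, −a<b≤a
reduced forms (4, 3, 4) vs (4, 3, 4) ⇒ equivalent

yes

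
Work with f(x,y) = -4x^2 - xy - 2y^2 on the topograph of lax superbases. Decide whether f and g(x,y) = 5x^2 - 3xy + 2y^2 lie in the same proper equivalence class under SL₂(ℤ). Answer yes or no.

D₁ = -31, D₂ = -31
f is negative-definite; reduce −f:
−f: flip: (4,1,2)→(2,-1,4)
−f: reduced (well bottom): (2,-1,4) with a≤c, −a<b≤a
flip sign back: reduced form of f is (-2,1,-4)
g: flip: (5,-3,2)→(2,3,5)
g: translate: b→-1 (≡3 mod 4), so (2,3,5)→(2,-1,4)
g: reduced (well bottom): (2,-1,4) with a≤c, −a<b≤a
reduced forms (-2, 1, -4) vs (2, -1, 4) ⇒ inequivalent

no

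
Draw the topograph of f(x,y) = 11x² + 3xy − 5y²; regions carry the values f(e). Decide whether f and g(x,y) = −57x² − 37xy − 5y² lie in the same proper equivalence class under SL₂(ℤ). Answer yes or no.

D₁ = 229, D₂ = 229
river cycle of f (length 6): (-5, 7, 9), (9, 11, -3), (-3, 13, 5), (5, 7, -9), (-9, 11, 3), (3, 13, -5)
river cycle of g (length 6): (-5, 7, 9), (9, 11, -3), (-3, 13, 5), (5, 7, -9), (-9, 11, 3), (3, 13, -5)
cycles coincide ⇒ equivalent

yes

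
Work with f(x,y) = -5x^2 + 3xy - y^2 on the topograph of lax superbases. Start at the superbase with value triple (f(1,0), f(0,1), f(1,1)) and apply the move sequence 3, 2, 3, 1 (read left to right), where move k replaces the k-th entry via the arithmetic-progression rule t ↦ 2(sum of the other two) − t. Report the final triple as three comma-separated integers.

start (-5,-1,-3) = (f(1,0),f(0,1),f(1,1))
replace slot 3: 2·((-5)+(-1)) − (-3) = -9 → (-5,-1,-9)
replace slot 2: 2·((-5)+(-9)) − (-1) = -27 → (-5,-27,-9)
replace slot 3: 2·((-5)+(-27)) − (-9) = -55 → (-5,-27,-55)
replace slot 1: 2·((-27)+(-55)) − (-5) = -159 → (-159,-27,-55)

-159,-27,-55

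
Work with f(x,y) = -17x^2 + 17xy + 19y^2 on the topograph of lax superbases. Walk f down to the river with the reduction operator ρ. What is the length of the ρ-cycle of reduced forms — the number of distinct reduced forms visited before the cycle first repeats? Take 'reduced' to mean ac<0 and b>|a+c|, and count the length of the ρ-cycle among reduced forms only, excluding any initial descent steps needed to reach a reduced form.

D = 1581, ⌊√D⌋ = 39
river: ρ → (19,21,-15)
river: ρ → (-15,39,1)
river: ρ → (1,39,-15)
river: ρ → (-15,21,19)
river: ρ → (19,17,-17)
river: ρ → (-17,17,19)
ρ-cycle length = 6 (tail of 0 descent steps not counted)

6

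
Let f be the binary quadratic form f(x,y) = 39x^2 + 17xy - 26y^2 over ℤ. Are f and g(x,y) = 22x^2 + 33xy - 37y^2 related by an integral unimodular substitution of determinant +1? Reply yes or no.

D₁ = 4345, D₂ = 4345
river cycle of f (length 8): (-26, 35, 30), (30, 25, -31), (-31, 37, 24), (24, 59, -9), (-9, 49, 54), (54, 59, -4), (-4, 61, 39), (39, 17, -26)
river cycle of g (length 6): (-37, 41, 18), (18, 31, -47), (-47, 63, 2), (2, 65, -15), (-15, 55, 22), (22, 33, -37)
cycles differ ⇒ inequivalent

no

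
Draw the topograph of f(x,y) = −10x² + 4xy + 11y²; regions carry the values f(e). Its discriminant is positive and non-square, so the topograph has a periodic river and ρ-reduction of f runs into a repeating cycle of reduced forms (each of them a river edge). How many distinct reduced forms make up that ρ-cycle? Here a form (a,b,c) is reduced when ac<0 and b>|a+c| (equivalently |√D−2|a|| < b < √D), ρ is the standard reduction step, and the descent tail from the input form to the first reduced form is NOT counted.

D = 456, ⌊√D⌋ = 21
river: ρ → (11,18,-3)
river: ρ → (-3,18,11)
river: ρ → (11,4,-10)
river: ρ → (-10,16,5)
river: ρ → (5,14,-13)
river: ρ → (-13,12,6)
river: ρ → (6,12,-13)
river: ρ → (-13,14,5)
river: ρ → (5,16,-10)
river: ρ → (-10,4,11)
ρ-cycle length = 10 (tail of 0 descent steps not counted)

10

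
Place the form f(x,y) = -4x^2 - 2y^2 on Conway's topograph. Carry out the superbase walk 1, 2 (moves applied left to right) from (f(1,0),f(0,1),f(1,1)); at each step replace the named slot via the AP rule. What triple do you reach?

start (-4,-2,-6) = (f(1,0),f(0,1),f(1,1))
replace slot 1: 2·((-2)+(-6)) − (-4) = -12 → (-12,-2,-6)
replace slot 2: 2·((-12)+(-6)) − (-2) = -34 → (-12,-34,-6)

-12,-34,-6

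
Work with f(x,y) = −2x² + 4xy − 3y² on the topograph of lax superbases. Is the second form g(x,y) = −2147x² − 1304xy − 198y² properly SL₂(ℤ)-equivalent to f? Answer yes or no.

D₁ = -8, D₂ = -8
f is negative-definite; reduce −f:
−f: translate: b→0 (≡-4 mod 4), so (2,-4,3)→(2,0,1)
−f: flip: (2,0,1)→(1,0,2)
−f: reduced (well bottom): (1,0,2) with a≤c, −a<b≤a
flip sign back: reduced form of f is (-1,0,-2)
g is negative-definite; reduce −g:
−g: flip: (2147,1304,198)→(198,-1304,2147)
−g: translate: b→-116 (≡-1304 mod 396), so (198,-1304,2147)→(198,-116,17)
−g: flip: (198,-116,17)→(17,116,198)
−g: translate: b→14 (≡116 mod 34), so (17,116,198)→(17,14,3)
−g: flip: (17,14,3)→(3,-14,17)
−g: translate: b→-2 (≡-14 mod 6), so (3,-14,17)→(3,-2,1)
−g: flip: (3,-2,1)→(1,2,3)
−g: translate: b→0 (≡2 mod 2), so (1,2,3)→(1,0,2)
−g: reduced (well bottom): (1,0,2) with a≤c, −a<b≤a
flip sign back: reduced form of g is (-1,0,-2)
reduced forms (-1, 0, -2) vs (-1, 0, -2) ⇒ equivalent

yes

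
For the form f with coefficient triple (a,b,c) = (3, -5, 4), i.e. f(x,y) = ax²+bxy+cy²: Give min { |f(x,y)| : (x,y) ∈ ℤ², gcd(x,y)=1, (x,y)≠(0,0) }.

translate: b→1 (≡-5 mod 6), so (3,-5,4)→(3,1,2)
flip: (3,1,2)→(2,-1,3)
reduced (well bottom): (2,-1,3) with a≤c, −a<b≤a
well minimum = a = 2

2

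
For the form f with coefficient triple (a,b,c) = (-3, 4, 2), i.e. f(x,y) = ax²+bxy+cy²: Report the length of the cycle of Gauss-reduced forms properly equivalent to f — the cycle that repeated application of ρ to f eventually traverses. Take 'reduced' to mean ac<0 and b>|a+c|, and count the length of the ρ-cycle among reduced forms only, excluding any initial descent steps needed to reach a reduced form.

D = 40, ⌊√D⌋ = 6
river: ρ → (2,4,-3)
river: ρ → (-3,2,3)
river: ρ → (3,4,-2)
river: ρ → (-2,4,3)
river: ρ → (3,2,-3)
river: ρ → (-3,4,2)
ρ-cycle length = 6 (tail of 0 descent steps not counted)

6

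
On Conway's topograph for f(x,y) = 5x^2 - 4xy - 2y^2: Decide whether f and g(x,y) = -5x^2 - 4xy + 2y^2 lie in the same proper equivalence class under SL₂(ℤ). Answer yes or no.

D₁ = 56, D₂ = 56
river cycle of f (length 4): (-2, 4, 5), (5, 6, -1), (-1, 6, 5), (5, 4, -2)
river cycle of g (length 4): (2, 4, -5), (-5, 6, 1), (1, 6, -5), (-5, 4, 2)
cycles differ ⇒ inequivalent

no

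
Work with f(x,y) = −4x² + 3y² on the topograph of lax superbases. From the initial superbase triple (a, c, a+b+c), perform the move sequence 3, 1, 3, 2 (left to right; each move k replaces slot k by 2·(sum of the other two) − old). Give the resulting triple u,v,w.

start (-4,3,-1) = (f(1,0),f(0,1),f(1,1))
replace slot 3: 2·((-4)+3) − (-1) = -1 → (-4,3,-1)
replace slot 1: 2·(3+(-1)) − (-4) = 8 → (8,3,-1)
replace slot 3: 2·(8+3) − (-1) = 23 → (8,3,23)
replace slot 2: 2·(8+23) − 3 = 59 → (8,59,23)

8,59,23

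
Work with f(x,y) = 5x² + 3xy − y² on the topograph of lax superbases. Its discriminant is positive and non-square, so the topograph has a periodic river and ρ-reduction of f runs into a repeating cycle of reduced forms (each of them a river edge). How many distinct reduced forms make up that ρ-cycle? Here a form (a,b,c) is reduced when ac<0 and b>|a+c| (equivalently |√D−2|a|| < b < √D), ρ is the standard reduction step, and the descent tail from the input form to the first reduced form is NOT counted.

D = 29, ⌊√D⌋ = 5
descent: ρ → (-1,5,1)  [lands on river]
river: ρ → (1,5,-1)
ρ-cycle length = 2 (tail of 1 descent step not counted)

2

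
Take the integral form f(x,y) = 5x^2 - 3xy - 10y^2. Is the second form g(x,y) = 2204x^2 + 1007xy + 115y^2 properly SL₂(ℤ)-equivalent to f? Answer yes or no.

D₁ = 209, D₂ = 209
river cycle of f (length 12): (5, 7, -8), (-8, 9, 4), (4, 7, -10), (-10, 13, 1), (1, 13, -10), (-10, 7, 4), (4, 9, -8), (-8, 7, 5), (5, 13, -2), (-2, 11, 11), … (2 more)
river cycle of g (length 12): (-2, 13, 5), (5, 7, -8), (-8, 9, 4), (4, 7, -10), (-10, 13, 1), (1, 13, -10), (-10, 7, 4), (4, 9, -8), (-8, 7, 5), (5, 13, -2), … (2 more)
cycles coincide ⇒ equivalent

yes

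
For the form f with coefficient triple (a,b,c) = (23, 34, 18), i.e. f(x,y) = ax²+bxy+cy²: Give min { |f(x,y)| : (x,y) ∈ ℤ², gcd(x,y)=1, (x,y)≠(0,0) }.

translate: b→-12 (≡34 mod 46), so (23,34,18)→(23,-12,7)
flip: (23,-12,7)→(7,12,23)
translate: b→-2 (≡12 mod 14), so (7,12,23)→(7,-2,18)
reduced (well bottom): (7,-2,18) with a≤c, −a<b≤a
well minimum = a = 7

7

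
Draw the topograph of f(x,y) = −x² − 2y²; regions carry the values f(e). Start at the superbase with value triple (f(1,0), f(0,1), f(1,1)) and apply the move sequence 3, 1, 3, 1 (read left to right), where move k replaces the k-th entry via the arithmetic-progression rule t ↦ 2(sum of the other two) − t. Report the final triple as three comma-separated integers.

start (-1,-2,-3) = (f(1,0),f(0,1),f(1,1))
replace slot 3: 2·((-1)+(-2)) − (-3) = -3 → (-1,-2,-3)
replace slot 1: 2·((-2)+(-3)) − (-1) = -9 → (-9,-2,-3)
replace slot 3: 2·((-9)+(-2)) − (-3) = -19 → (-9,-2,-19)
replace slot 1: 2·((-2)+(-19)) − (-9) = -33 → (-33,-2,-19)

-33,-2,-19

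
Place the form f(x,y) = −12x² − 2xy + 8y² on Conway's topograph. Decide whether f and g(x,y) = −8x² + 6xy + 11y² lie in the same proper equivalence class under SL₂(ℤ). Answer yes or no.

D₁ = 388, D₂ = 388
river cycle of f (length 18): (8, 18, -2), (-2, 18, 8), (8, 14, -6), (-6, 10, 12), (12, 14, -4), (-4, 18, 4), (4, 14, -12), (-12, 10, 6), (6, 14, -8), (-8, 18, 2), … (8 more)
river cycle of g (length 22): (11, 16, -3), (-3, 14, 16), (16, 18, -1), (-1, 18, 16), (16, 14, -3), (-3, 16, 11), (11, 6, -8), (-8, 10, 9), (9, 8, -9), (-9, 10, 8), … (12 more)
cycles differ ⇒ inequivalent

no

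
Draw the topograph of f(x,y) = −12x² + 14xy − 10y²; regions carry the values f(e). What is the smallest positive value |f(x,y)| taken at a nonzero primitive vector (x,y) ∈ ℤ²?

translate: b→10 (≡-14 mod 24), so (12,-14,10)→(12,10,8)
flip: (12,10,8)→(8,-10,12)
translate: b→6 (≡-10 mod 16), so (8,-10,12)→(8,6,10)
reduced (well bottom): (8,6,10) with a≤c, −a<b≤a
well minimum |f| = |-8| = 8 (negative-definite)

8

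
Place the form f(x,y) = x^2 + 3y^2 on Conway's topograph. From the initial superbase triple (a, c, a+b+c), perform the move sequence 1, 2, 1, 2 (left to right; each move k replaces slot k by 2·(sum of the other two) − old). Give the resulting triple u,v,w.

start (1,3,4) = (f(1,0),f(0,1),f(1,1))
replace slot 1: 2·(3+4) − 1 = 13 → (13,3,4)
replace slot 2: 2·(13+4) − 3 = 31 → (13,31,4)
replace slot 1: 2·(31+4) − 13 = 57 → (57,31,4)
replace slot 2: 2·(57+4) − 31 = 91 → (57,91,4)

57,91,4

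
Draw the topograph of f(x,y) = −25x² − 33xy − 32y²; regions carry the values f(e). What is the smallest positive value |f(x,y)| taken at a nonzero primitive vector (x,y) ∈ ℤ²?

translate: b→-17 (≡33 mod 50), so (25,33,32)→(25,-17,24)
flip: (25,-17,24)→(24,17,25)
reduced (well bottom): (24,17,25) with a≤c, −a<b≤a
well minimum |f| = |-24| = 24 (negative-definite)

24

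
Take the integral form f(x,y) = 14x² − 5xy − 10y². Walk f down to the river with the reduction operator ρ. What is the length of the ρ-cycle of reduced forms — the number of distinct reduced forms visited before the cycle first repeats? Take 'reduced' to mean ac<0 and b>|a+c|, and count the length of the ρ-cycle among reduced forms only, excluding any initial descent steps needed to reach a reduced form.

D = 585, ⌊√D⌋ = 24
descent: ρ → (-10,5,14)  [lands on river]
river: ρ → (14,23,-1)
river: ρ → (-1,23,14)
river: ρ → (14,5,-10)
river: ρ → (-10,15,9)
river: ρ → (9,21,-4)
river: ρ → (-4,19,14)
river: ρ → (14,9,-9)
river: ρ → (-9,9,14)
river: ρ → (14,19,-4)
river: ρ → (-4,21,9)
river: ρ → (9,15,-10)
ρ-cycle length = 12 (tail of 1 descent step not counted)

12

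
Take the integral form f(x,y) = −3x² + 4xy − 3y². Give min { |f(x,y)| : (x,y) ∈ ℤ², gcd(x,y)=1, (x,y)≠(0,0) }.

translate: b→2 (≡-4 mod 6), so (3,-4,3)→(3,2,2)
flip: (3,2,2)→(2,-2,3)
translate: b→2 (≡-2 mod 4), so (2,-2,3)→(2,2,3)
reduced (well bottom): (2,2,3) with a≤c, −a<b≤a
well minimum |f| = |-2| = 2 (negative-definite)

2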